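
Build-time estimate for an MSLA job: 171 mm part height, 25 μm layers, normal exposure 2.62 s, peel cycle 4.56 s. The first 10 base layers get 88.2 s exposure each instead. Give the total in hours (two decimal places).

Number of layers: 171 / 0.025 → 6840 (rounded up).
Bottom layers = 10 × (88.2 + 4.56) = 927.6 s.
Normal layers = 6830 × (2.62 + 4.56), so 49039.4 s.
Total = 927.6 + 49039.4 = 49967 s = 13.88 hours.

13.88 hours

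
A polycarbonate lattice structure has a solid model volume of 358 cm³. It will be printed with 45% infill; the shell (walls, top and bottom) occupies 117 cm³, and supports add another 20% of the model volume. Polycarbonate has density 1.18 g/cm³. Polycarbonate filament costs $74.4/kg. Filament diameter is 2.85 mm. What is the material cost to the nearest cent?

$26.08

Interior volume = 358 − 117, so 241 cm³.
Deposited infill: 0.45 × 241 → 108.45 cm³.
Support = 0.20 × 358, so 71.6 cm³.
Deposited volume = 117 + 108.45 + 71.6 = 297.05 cm³.
Mass = 297.05 × 1.18 = 350.519 g.
Cost = 350.519 g / 1000 × $74.4/kg = $26.08.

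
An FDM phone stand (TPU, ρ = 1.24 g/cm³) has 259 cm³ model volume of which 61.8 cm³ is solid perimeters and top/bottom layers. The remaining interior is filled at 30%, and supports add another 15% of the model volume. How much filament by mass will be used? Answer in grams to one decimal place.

Volume inside the shell = 259 − 61.8 = 197.2 cm³.
Infill deposited = 0.30 × 197.2 = 59.16 cm³.
Support: 0.15 × 259 → 38.85 cm³.
Total printed volume: 61.8 + 59.16 + 38.85 → 159.81 cm³.
Mass: 159.81 × 1.24 → 198.1644 g.

198.2 g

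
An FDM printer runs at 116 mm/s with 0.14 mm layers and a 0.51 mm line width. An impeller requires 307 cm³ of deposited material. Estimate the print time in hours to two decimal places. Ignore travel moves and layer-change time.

10.30 hours

Bead cross-section = 0.14 × 0.51, so 0.0714 mm².
Total extruded path = 307000/0.0714 = 4299719.9 mm.
Print-move time = 4299719.9 / 116, so 37066.6 s.
Converting: 37066.6 s = 10.30 hours.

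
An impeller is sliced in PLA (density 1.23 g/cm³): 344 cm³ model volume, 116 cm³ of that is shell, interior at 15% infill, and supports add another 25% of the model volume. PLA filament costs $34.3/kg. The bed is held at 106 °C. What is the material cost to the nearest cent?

$9.97

Interior volume = 344 − 116, so 228 cm³.
Infill volume = 0.15 × 228, so 34.2 cm³.
Support = 0.25 × 344 = 86 cm³.
Total extruded: 116 + 34.2 + 86 → 236.2 cm³.
Mass = 236.2 × 1.23, so 290.526 g.
At $34.3/kg: 290.526/1000 × 34.3 = $9.97.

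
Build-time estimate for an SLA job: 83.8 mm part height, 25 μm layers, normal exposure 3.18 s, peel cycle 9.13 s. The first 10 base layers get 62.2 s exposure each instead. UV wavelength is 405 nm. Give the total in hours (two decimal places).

11.63 hours

Layer count = ceil(83.8 / 0.025) = 3352.
Base layers: 10 × (62.2 + 9.13) → 713.3 s.
Normal layers = 3342 × (3.18 + 9.13), so 41140.02 s.
Sum: 713.3 + 41140.02 = 41853.32 s → 11.63 hours.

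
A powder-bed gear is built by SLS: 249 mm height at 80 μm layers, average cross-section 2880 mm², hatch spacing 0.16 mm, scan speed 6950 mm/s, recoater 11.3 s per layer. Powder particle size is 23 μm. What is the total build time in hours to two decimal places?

12.01 hours

Layers = ⌈249/0.08⌉ = 3113.
Scan path per layer = 2880 / 0.16 = 18000 mm.
Scan time per layer = 18000 / 6950, so 2.5899 s.
Layer cycle: 2.5899 + 11.3 → 13.8899 s.
3113 layers × 13.8899 s/layer = 43239.2587 s, i.e. 12.01 hours.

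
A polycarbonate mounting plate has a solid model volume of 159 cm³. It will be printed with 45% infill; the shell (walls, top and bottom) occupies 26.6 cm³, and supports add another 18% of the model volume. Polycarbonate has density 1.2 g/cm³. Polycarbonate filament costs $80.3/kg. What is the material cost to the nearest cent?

$11.06

Infill region = 159 − 26.6, so 132.4 cm³.
Deposited infill = 0.45 × 132.4 = 59.58 cm³.
Support = 0.18 × 159, so 28.62 cm³.
Deposited volume = 26.6 + 59.58 + 28.62 = 114.8 cm³.
Mass = 114.8 × 1.2, so 137.76 g.
At $80.3/kg: 137.76/1000 × 80.3 = $11.06.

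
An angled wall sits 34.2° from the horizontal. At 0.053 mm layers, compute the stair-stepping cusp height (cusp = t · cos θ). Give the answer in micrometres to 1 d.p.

43.8 μm

Cusp = layer height × cos(34.2°) = 0.053 × 0.8271 = 0.043836 mm = 43.8 μm.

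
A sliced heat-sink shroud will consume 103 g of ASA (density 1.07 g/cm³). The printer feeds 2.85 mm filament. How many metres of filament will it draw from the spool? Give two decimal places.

15.09 m

Extruded volume: 103/1.07 = 96.2617 cm³ (96261.7 mm³).
Filament cross-section = π × (2.85/2)² = 6.3794 mm².
L = V/A = 96261.7/6.3794 = 15089.46 mm → 15.09 m.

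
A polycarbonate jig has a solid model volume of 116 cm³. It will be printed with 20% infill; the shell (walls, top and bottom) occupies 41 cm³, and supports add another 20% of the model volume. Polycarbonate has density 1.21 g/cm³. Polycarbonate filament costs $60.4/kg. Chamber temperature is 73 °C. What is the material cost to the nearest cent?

$5.79

Infill region = 116 − 41 = 75 cm³.
Infill volume = 0.20 × 75, so 15 cm³.
Support = 0.20 × 116, so 23.2 cm³.
Total printed volume: 41 + 15 + 23.2 → 79.2 cm³.
Mass = 79.2 × 1.21, so 95.832 g.
At $60.4/kg: 95.832/1000 × 60.4 = $5.79.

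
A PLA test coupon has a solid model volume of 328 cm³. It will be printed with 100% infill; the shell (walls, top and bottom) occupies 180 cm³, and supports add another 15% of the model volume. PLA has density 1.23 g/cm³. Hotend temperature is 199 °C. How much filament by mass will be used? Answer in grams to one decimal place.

Infill region: 328 − 180 → 148 cm³.
Deposited infill = 1.00 × 148 = 148 cm³.
Support: 0.15 × 328 → 49.2 cm³.
Deposited volume = 180 + 148 + 49.2 = 377.2 cm³.
Mass: 377.2 × 1.23 → 463.956 g.

464.0 g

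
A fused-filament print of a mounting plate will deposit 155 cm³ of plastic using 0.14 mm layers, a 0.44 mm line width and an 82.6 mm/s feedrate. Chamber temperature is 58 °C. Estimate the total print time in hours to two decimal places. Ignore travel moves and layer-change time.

8.46 hours

Extrusion cross-section: 0.14 × 0.44 → 0.0616 mm².
Toolpath length = 155 cm³ / 0.0616 mm² = 155000 / 0.0616 = 2516233.8 mm.
Extrusion time: 2516233.8 / 82.6 → 30462.9 s.
In the requested units: 30462.9 s = 8.46 hours.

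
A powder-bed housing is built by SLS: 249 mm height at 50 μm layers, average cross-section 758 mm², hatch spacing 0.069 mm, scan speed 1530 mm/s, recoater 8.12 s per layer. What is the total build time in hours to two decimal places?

Number of layers: 249 / 0.05 → 4980 (rounded up).
Hatch length per layer = 758 / 0.069 = 10985.5 mm.
Per-layer scan time: 10985.5 / 1530 → 7.1801 s.
Layer cycle: 7.1801 + 8.12 → 15.3001 s.
Total: 4980 × 15.3001 s = 76194.498 s → 21.17 hours.

21.17 hours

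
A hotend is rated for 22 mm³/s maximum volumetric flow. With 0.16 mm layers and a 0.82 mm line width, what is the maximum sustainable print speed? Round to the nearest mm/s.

168 mm/s

Extrusion cross-section = 0.16 × 0.82 = 0.1312 mm².
Max speed = 22 / 0.1312 = 167.68 ≈ 168 mm/s.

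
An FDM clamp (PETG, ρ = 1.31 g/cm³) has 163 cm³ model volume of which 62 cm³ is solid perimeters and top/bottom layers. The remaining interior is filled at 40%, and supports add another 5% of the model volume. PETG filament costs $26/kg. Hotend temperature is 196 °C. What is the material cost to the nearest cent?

Volume inside the shell = 163 − 62, so 101 cm³.
Infill volume: 0.40 × 101 → 40.4 cm³.
Support: 0.05 × 163 → 8.15 cm³.
Deposited volume: 62 + 40.4 + 8.15 → 110.55 cm³.
Mass: 110.55 × 1.31 → 144.8205 g.
Cost = 144.8205 g / 1000 × $26/kg = $3.77.

$3.77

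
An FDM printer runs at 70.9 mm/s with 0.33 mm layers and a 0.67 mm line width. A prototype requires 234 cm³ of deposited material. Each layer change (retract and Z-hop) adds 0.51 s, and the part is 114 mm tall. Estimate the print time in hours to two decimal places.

4.20 hours

Bead cross-section: 0.33 × 0.67 → 0.2211 mm².
Path length: 234000 mm³ / 0.2211 mm² → 1058344.6 mm.
Extrusion time = 1058344.6 / 70.9 = 14927.3 s.
Number of layers: 114 / 0.33 → 346 (rounded up).
Layer-change overhead = 346 × 0.51 = 176.46 s.
Total = 14927.3 + 176.46 = 15103.76 s = 4.20 hours.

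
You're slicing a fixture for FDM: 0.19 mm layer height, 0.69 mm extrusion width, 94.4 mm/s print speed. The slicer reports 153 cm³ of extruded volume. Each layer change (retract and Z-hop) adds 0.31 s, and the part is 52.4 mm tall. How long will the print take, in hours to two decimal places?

3.46 hours

Bead cross-section = 0.19 × 0.69, so 0.1311 mm².
Total extruded path = 153000/0.1311 = 1167048.1 mm.
Print-move time = 1167048.1 / 94.4 = 12362.8 s.
Layer count = ceil(52.4 / 0.19) = 276.
Layer-change overhead: 276 × 0.31 → 85.56 s.
Altogether 12362.8 + 85.56 = 12448.36 s, i.e. 3.46 hours.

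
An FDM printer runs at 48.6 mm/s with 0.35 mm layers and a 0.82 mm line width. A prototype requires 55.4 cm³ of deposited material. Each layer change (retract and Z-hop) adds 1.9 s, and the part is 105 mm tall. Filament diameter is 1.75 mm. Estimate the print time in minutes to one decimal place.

Bead cross-section = 0.35 × 0.82 = 0.287 mm².
Path length: 55400 mm³ / 0.287 mm² → 193031.4 mm.
Print-move time: 193031.4 / 48.6 → 3971.8 s.
Number of layers: 105 / 0.35 → 300 (rounded up).
Z-hop total: 300 × 1.9 → 570 s.
Altogether 3971.8 + 570 = 4541.8 s, i.e. 75.7 minutes.

75.7 minutes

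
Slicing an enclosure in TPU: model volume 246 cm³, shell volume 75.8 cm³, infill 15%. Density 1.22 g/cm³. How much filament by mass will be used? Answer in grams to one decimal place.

123.6 g

Infill region: 246 − 75.8 → 170.2 cm³.
Infill volume: 0.15 × 170.2 → 25.53 cm³.
Deposited volume: 75.8 + 25.53 → 101.33 cm³.
Mass: 101.33 × 1.22 → 123.6226 g.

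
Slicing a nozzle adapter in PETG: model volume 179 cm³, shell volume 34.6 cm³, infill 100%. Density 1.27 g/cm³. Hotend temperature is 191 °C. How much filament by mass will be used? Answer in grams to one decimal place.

Volume inside the shell = 179 − 34.6 = 144.4 cm³.
Deposited infill = 1.00 × 144.4 = 144.4 cm³.
Total extruded = 34.6 + 144.4, so 179 cm³.
Mass = 179 × 1.27 = 227.33 g.

227.3 g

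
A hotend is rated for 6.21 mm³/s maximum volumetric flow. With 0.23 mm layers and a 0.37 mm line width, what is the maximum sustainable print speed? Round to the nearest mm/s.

73 mm/s

Extrusion cross-section = 0.23 × 0.37 = 0.0851 mm².
v_max = Q/A = 6.21/0.0851 = 72.97 mm/s → 73 mm/s.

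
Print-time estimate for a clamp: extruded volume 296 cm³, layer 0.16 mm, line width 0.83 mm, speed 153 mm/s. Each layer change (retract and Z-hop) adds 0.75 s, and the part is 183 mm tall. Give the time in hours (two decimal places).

4.29 hours

Line area = 0.16 × 0.83 = 0.1328 mm².
Path length: 296000 mm³ / 0.1328 mm² → 2228915.7 mm.
Time extruding: 2228915.7 / 153 → 14568.1 s.
Layer count = ceil(183 / 0.16) = 1144.
Layer-change overhead = 1144 × 0.75 = 858 s.
Altogether 14568.1 + 858 = 15426.1 s, i.e. 4.29 hours.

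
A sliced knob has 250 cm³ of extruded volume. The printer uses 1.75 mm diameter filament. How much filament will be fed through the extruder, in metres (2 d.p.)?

A = π r² = π × 0.875² = 2.4053 mm².
Length = 250 cm³ / 2.4053 mm² = 250000 / 2.4053 = 103937.14 mm = 103.94 m.

103.94 m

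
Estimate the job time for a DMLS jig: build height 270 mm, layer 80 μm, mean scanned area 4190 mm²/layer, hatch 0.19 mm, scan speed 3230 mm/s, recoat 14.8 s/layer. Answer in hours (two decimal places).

Layer count = ceil(270 / 0.08) = 3375.
Per-layer scan distance = 4190 / 0.19 = 22052.6 mm.
Scan time per layer = 22052.6 / 3230 = 6.8274 s.
Per-layer time = 6.8274 + 14.8, so 21.6274 s.
3375 layers × 21.6274 s/layer = 72992.475 s, i.e. 20.28 hours.

20.28 hours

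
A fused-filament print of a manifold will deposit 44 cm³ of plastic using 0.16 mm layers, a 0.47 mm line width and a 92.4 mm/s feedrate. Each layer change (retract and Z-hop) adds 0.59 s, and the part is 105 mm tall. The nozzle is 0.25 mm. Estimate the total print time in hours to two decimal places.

Line area = 0.16 × 0.47, so 0.0752 mm².
Toolpath length = 44 cm³ / 0.0752 mm² = 44000 / 0.0752 = 585106.4 mm.
Print-move time = 585106.4 / 92.4 = 6332.3 s.
Number of layers: 105 / 0.16 → 657 (rounded up).
Non-print overhead = 657 × 0.59, so 387.63 s.
Total = 6332.3 + 387.63 = 6719.93 s = 1.87 hours.

1.87 hours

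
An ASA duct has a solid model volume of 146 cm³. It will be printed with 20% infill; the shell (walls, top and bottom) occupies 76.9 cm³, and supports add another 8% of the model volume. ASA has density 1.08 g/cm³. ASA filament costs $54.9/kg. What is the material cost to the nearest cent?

$6.07

Interior volume = 146 − 76.9, so 69.1 cm³.
Infill volume = 0.20 × 69.1 = 13.82 cm³.
Support: 0.08 × 146 → 11.68 cm³.
Deposited volume = 76.9 + 13.82 + 11.68 = 102.4 cm³.
Mass: 102.4 × 1.08 → 110.592 g.
At $54.9/kg: 110.592/1000 × 54.9 = $6.07.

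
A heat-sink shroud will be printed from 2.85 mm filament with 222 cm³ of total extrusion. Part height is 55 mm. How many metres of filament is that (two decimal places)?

A = π r² = π × 1.425² = 6.3794 mm².
L = 222000 mm³ / 6.3794 mm² = 34799.51 mm, i.e. 34.80 m.

34.80 m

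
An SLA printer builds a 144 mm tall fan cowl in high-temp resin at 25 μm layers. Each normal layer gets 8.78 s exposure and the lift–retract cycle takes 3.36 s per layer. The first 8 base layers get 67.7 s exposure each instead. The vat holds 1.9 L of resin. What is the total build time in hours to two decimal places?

Number of layers: 144 / 0.025 → 5760 (rounded up).
Bottom layers = 8 × (67.7 + 3.36), so 568.48 s.
Normal layers = 5752 × (8.78 + 3.36), so 69829.28 s.
Sum: 568.48 + 69829.28 = 70397.76 s → 19.55 hours.

19.55 hours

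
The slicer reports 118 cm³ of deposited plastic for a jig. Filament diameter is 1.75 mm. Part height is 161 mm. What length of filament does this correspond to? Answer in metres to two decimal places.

A = π r² = π × 0.875² = 2.4053 mm².
L = 118000 mm³ / 2.4053 mm² = 49058.33 mm, i.e. 49.06 m.

49.06 m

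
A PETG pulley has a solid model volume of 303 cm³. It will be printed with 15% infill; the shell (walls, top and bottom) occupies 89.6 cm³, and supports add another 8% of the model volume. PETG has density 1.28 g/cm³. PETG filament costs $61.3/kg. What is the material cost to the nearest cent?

$11.44

Infill region = 303 − 89.6 = 213.4 cm³.
Deposited infill: 0.15 × 213.4 → 32.01 cm³.
Support = 0.08 × 303, so 24.24 cm³.
Deposited volume = 89.6 + 32.01 + 24.24 = 145.85 cm³.
Mass: 145.85 × 1.28 → 186.688 g.
At $61.3/kg: 186.688/1000 × 61.3 = $11.44.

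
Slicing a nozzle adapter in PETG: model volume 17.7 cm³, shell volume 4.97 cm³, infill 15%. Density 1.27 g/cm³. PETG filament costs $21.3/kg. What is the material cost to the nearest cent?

Infill region: 17.7 − 4.97 → 12.73 cm³.
Deposited infill: 0.15 × 12.73 → 1.9095 cm³.
Total printed volume = 4.97 + 1.9095 = 6.8795 cm³.
Mass = 6.8795 × 1.27 = 8.736965 g.
At $21.3/kg: 8.736965/1000 × 21.3 = $0.19.

$0.19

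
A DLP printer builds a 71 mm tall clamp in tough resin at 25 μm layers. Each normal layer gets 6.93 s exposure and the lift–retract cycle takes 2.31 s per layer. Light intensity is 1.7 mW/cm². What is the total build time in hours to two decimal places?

Layers = ⌈71/0.025⌉ = 2840.
Per-layer time = 6.93 + 2.31 = 9.24 s.
Total = 2840 × 9.24 = 26241.6 s = 7.29 hours.

7.29 hours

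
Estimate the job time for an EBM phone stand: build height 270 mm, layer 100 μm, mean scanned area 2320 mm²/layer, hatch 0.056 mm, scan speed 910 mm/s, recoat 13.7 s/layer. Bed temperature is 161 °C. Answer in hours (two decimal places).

Layers = ⌈270/0.1⌉ = 2700.
Per-layer scan distance = 2320 / 0.056, so 41428.6 mm.
Scan time per layer = 41428.6 / 910, so 45.5259 s.
Time per layer = 45.5259 + 13.7 = 59.2259 s.
Build time = 2700 × 59.2259 = 159909.93 s = 44.42 hours.

44.42 hours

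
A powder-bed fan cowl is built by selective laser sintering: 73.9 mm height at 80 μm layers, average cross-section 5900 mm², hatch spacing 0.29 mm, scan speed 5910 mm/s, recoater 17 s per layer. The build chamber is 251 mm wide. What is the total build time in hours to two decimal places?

5.25 hours

Layers = ⌈73.9/0.08⌉ = 924.
Hatch length per layer = 5900 / 0.29, so 20344.8 mm.
Per-layer scan time: 20344.8 / 5910 → 3.4424 s.
Per-layer time: 3.4424 + 17 → 20.4424 s.
924 layers × 20.4424 s/layer = 18888.7776 s, i.e. 5.25 hours.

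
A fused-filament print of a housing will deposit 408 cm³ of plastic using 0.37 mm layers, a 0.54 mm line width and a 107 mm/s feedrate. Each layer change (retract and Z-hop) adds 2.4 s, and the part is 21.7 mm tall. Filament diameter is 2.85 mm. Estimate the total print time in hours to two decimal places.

5.34 hours

Line area = 0.37 × 0.54, so 0.1998 mm².
Path length: 408000 mm³ / 0.1998 mm² → 2042042 mm.
Print-move time: 2042042 / 107 → 19084.5 s.
Layers = ⌈21.7/0.37⌉ = 59.
Non-print overhead = 59 × 2.4, so 141.6 s.
Total = 19084.5 + 141.6 = 19226.1 s = 5.34 hours.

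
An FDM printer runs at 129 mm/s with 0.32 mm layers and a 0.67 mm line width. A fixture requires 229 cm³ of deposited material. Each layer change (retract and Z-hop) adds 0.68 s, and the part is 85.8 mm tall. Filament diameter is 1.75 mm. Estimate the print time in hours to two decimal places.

2.35 hours

Extrusion cross-section = 0.32 × 0.67, so 0.2144 mm².
Total extruded path = 229000/0.2144 = 1068097 mm.
Time extruding = 1068097 / 129 = 8279.8 s.
Number of layers: 85.8 / 0.32 → 269 (rounded up).
Z-hop total = 269 × 0.68, so 182.92 s.
Total = 8279.8 + 182.92 = 8462.72 s = 2.35 hours.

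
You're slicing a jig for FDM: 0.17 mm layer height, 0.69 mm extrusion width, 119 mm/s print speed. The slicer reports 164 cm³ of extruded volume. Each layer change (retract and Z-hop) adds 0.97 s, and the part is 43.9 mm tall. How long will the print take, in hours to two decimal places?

3.33 hours

Line area = 0.17 × 0.69 = 0.1173 mm².
Toolpath length = 164 cm³ / 0.1173 mm² = 164000 / 0.1173 = 1398124.5 mm.
Extrusion time = 1398124.5 / 119 = 11748.9 s.
Number of layers: 43.9 / 0.17 → 259 (rounded up).
Non-print overhead = 259 × 0.97, so 251.23 s.
Altogether 11748.9 + 251.23 = 12000.13 s, i.e. 3.33 hours.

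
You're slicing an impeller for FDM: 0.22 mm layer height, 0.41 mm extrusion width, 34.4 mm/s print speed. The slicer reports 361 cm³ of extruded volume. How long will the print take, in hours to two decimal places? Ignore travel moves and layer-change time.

Bead cross-section: 0.22 × 0.41 → 0.0902 mm².
Total extruded path = 361000/0.0902 = 4002217.3 mm.
Time extruding = 4002217.3 / 34.4 = 116343.5 s.
Converting: 116343.5 s = 32.32 hours.

32.32 hours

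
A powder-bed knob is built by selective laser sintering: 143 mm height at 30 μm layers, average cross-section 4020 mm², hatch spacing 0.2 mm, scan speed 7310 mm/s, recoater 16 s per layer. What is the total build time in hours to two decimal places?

Number of layers: 143 / 0.03 → 4767 (rounded up).
Scan path per layer: 4020 / 0.2 → 20100 mm.
Scan time per layer = 20100 / 7310, so 2.7497 s.
Layer cycle = 2.7497 + 16, so 18.7497 s.
Total: 4767 × 18.7497 s = 89379.8199 s → 24.83 hours.

24.83 hours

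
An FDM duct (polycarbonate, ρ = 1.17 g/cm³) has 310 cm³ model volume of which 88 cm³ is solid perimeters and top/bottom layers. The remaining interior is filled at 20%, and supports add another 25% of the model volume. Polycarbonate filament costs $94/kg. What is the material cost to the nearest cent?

Volume inside the shell: 310 − 88 → 222 cm³.
Deposited infill = 0.20 × 222 = 44.4 cm³.
Support: 0.25 × 310 → 77.5 cm³.
Deposited volume = 88 + 44.4 + 77.5, so 209.9 cm³.
Mass: 209.9 × 1.17 → 245.583 g.
Cost = 245.583 g / 1000 × $94/kg = $23.08.

$23.08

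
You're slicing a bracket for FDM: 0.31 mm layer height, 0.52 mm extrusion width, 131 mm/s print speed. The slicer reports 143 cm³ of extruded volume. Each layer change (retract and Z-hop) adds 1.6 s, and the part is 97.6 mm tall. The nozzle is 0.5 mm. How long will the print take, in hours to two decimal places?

2.02 hours

Extrusion cross-section = 0.31 × 0.52 = 0.1612 mm².
Toolpath length = 143 cm³ / 0.1612 mm² = 143000 / 0.1612 = 887096.8 mm.
Extrusion time = 887096.8 / 131, so 6771.7 s.
Layer count = ceil(97.6 / 0.31) = 315.
Z-hop total = 315 × 1.6 = 504 s.
Total = 6771.7 + 504 = 7275.7 s = 2.02 hours.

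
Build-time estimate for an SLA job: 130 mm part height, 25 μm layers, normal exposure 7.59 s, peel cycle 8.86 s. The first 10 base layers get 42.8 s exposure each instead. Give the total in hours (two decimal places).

23.86 hours

Layers = ⌈130/0.025⌉ = 5200.
Burn-in layers: 10 × (42.8 + 8.86) → 516.6 s.
Remaining layers = 5190 × (7.59 + 8.86) = 85375.5 s.
Total = 516.6 + 85375.5 = 85892.1 s = 23.86 hours.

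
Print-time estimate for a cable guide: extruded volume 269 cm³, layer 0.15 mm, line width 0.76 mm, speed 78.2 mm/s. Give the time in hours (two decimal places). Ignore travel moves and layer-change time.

Bead cross-section: 0.15 × 0.76 → 0.114 mm².
Toolpath length = 269 cm³ / 0.114 mm² = 269000 / 0.114 = 2359649.1 mm.
Print-move time = 2359649.1 / 78.2, so 30174.5 s.
30174.5 s = 8.38 hours.

8.38 hours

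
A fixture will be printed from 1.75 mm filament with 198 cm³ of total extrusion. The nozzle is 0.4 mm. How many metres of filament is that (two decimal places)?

Filament cross-section = π × (1.75/2)² = 2.4053 mm².
L = 198000 mm³ / 2.4053 mm² = 82318.21 mm, i.e. 82.32 m.

82.32 m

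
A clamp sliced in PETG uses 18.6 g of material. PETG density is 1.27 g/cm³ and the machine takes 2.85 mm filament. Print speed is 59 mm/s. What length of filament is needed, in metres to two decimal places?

Extruded volume: 18.6/1.27 = 14.6457 cm³ (14645.7 mm³).
Cross-section of 2.85 mm filament: π·(2.85/2)² = 6.3794 mm².
Length = 14645.7 / 6.3794 = 2295.78 mm = 2.30 m.

2.30 m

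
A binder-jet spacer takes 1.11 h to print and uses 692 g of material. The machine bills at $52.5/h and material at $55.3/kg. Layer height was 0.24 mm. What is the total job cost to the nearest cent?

Machine cost: 52.5 × 1.11 → $58.275.
Material cost: 55.3 × 692/1000 → $38.2676.
Total = 58.275 + 38.2676 = 96.5426 ≈ $96.54.

$96.54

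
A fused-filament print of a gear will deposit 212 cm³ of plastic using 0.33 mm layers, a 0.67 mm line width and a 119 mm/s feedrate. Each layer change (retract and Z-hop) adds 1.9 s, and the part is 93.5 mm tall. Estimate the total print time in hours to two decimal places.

2.39 hours

Line area = 0.33 × 0.67, so 0.2211 mm².
Path length: 212000 mm³ / 0.2211 mm² → 958842.2 mm.
Print-move time = 958842.2 / 119, so 8057.5 s.
Layer count = ceil(93.5 / 0.33) = 284.
Non-print overhead = 284 × 1.9 = 539.6 s.
Altogether 8057.5 + 539.6 = 8597.1 s, i.e. 2.39 hours.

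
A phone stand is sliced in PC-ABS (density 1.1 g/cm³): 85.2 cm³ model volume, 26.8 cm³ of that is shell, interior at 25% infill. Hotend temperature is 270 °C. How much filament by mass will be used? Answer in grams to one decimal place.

45.5 g

Infill region: 85.2 − 26.8 → 58.4 cm³.
Infill deposited = 0.25 × 58.4, so 14.6 cm³.
Total printed volume = 26.8 + 14.6 = 41.4 cm³.
Mass = 41.4 × 1.1 = 45.54 g.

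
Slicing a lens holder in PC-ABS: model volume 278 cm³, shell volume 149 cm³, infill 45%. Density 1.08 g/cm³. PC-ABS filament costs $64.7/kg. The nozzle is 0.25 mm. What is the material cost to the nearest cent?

Infill region = 278 − 149, so 129 cm³.
Infill deposited = 0.45 × 129 = 58.05 cm³.
Total extruded = 149 + 58.05, so 207.05 cm³.
Mass = 207.05 × 1.08 = 223.614 g.
At $64.7/kg: 223.614/1000 × 64.7 = $14.47.

$14.47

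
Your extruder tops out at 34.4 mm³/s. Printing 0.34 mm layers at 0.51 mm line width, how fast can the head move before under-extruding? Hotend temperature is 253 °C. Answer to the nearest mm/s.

Extrusion cross-section: 0.34 × 0.51 → 0.1734 mm².
Max speed = 34.4 / 0.1734 = 198.39 ≈ 198 mm/s.

198 mm/s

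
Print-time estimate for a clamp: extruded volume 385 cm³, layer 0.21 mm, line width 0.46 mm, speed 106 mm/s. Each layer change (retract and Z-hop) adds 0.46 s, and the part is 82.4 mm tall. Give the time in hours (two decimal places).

Line area = 0.21 × 0.46 = 0.0966 mm².
Toolpath length = 385 cm³ / 0.0966 mm² = 385000 / 0.0966 = 3985507.2 mm.
Extrusion time: 3985507.2 / 106 → 37599.1 s.
Layers = ⌈82.4/0.21⌉ = 393.
Layer-change overhead = 393 × 0.46, so 180.78 s.
Total = 37599.1 + 180.78 = 37779.88 s = 10.49 hours.

10.49 hours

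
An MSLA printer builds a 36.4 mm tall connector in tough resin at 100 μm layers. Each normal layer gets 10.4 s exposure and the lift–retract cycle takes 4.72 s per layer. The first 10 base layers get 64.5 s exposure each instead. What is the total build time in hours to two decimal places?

Number of layers: 36.4 / 0.1 → 364 (rounded up).
Base layers = 10 × (64.5 + 4.72), so 692.2 s.
Remaining layers: 354 × (10.4 + 4.72) → 5352.48 s.
Sum: 692.2 + 5352.48 = 6044.68 s → 1.68 hours.

1.68 hours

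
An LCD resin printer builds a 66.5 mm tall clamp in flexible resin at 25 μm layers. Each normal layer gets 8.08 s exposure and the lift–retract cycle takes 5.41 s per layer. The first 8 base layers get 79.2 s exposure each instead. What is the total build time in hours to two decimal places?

10.13 hours

Number of layers: 66.5 / 0.025 → 2660 (rounded up).
Base layers = 8 × (79.2 + 5.41) = 676.88 s.
Remaining layers: 2652 × (8.08 + 5.41) → 35775.48 s.
Sum: 676.88 + 35775.48 = 36452.36 s → 10.13 hours.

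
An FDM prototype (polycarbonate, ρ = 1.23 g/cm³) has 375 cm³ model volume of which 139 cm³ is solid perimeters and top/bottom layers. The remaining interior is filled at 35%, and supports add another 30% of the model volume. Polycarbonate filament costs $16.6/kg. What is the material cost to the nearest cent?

Infill region: 375 − 139 → 236 cm³.
Infill volume = 0.35 × 236 = 82.6 cm³.
Support = 0.30 × 375, so 112.5 cm³.
Total extruded = 139 + 82.6 + 112.5, so 334.1 cm³.
Mass: 334.1 × 1.23 → 410.943 g.
At $16.6/kg: 410.943/1000 × 16.6 = $6.82.

$6.82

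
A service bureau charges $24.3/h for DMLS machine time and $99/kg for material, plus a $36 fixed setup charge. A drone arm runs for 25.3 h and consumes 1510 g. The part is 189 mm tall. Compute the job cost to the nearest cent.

Machine cost = 24.3 × 25.3 = $614.79.
Material cost = 99 × 1510/1000 = $149.49.
Adding setup: 614.79 + 149.49 + 36 → $800.28.

$800.28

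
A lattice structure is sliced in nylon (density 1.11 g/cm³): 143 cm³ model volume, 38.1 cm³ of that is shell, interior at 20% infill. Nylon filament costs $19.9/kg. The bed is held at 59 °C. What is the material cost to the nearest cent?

Volume inside the shell = 143 − 38.1 = 104.9 cm³.
Infill volume = 0.20 × 104.9, so 20.98 cm³.
Deposited volume = 38.1 + 20.98 = 59.08 cm³.
Mass = 59.08 × 1.11, so 65.5788 g.
Cost = 65.5788 g / 1000 × $19.9/kg = $1.31.

$1.31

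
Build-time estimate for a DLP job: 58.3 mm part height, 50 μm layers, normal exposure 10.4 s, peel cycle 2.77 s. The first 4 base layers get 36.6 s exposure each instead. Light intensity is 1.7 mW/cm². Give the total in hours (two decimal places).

Layers = ⌈58.3/0.05⌉ = 1166.
Base layers: 4 × (36.6 + 2.77) → 157.48 s.
Remaining layers = 1162 × (10.4 + 2.77), so 15303.54 s.
Sum: 157.48 + 15303.54 = 15461.02 s → 4.29 hours.

4.29 hours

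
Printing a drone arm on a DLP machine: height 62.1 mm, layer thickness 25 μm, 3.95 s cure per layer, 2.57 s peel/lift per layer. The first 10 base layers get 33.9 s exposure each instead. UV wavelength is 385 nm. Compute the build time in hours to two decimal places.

4.58 hours

Layer count = ceil(62.1 / 0.025) = 2484.
Burn-in layers: 10 × (33.9 + 2.57) → 364.7 s.
Regular layers: 2474 × (3.95 + 2.57) → 16130.48 s.
Total = 364.7 + 16130.48 = 16495.18 s = 4.58 hours.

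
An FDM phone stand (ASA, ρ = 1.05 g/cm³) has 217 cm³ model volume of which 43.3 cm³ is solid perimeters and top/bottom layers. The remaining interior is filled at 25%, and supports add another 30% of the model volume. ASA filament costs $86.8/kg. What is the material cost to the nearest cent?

Volume inside the shell = 217 − 43.3 = 173.7 cm³.
Infill volume = 0.25 × 173.7 = 43.425 cm³.
Support = 0.30 × 217 = 65.1 cm³.
Total extruded: 43.3 + 43.425 + 65.1 → 151.825 cm³.
Mass: 151.825 × 1.05 → 159.41625 g.
At $86.8/kg: 159.41625/1000 × 86.8 = $13.84.

$13.84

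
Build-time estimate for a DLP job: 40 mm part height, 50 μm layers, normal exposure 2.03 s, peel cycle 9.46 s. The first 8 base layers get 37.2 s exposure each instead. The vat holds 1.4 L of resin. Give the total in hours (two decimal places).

2.63 hours

Layer count = ceil(40 / 0.05) = 800.
Burn-in layers = 8 × (37.2 + 9.46) = 373.28 s.
Regular layers: 792 × (2.03 + 9.46) → 9100.08 s.
Total = 373.28 + 9100.08 = 9473.36 s = 2.63 hours.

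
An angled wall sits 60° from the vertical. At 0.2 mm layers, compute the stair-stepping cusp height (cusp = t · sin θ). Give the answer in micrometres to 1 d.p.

Cusp = layer height × sin(60°) = 0.2 × 0.8660 = 0.1732 mm = 173.2 μm.

173.2 μm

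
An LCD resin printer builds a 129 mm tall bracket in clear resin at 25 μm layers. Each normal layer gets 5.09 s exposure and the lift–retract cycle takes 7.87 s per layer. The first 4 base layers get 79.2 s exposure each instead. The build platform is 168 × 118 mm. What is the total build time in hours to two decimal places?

18.66 hours

Number of layers: 129 / 0.025 → 5160 (rounded up).
Bottom layers: 4 × (79.2 + 7.87) → 348.28 s.
Normal layers = 5156 × (5.09 + 7.87), so 66821.76 s.
Sum: 348.28 + 66821.76 = 67170.04 s → 18.66 hours.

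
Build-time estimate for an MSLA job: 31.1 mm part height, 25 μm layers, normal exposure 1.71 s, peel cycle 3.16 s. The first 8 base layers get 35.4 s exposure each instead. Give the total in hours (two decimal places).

1.76 hours

Number of layers: 31.1 / 0.025 → 1244 (rounded up).
Burn-in layers = 8 × (35.4 + 3.16), so 308.48 s.
Remaining layers: 1236 × (1.71 + 3.16) → 6019.32 s.
Sum: 308.48 + 6019.32 = 6327.8 s → 1.76 hours.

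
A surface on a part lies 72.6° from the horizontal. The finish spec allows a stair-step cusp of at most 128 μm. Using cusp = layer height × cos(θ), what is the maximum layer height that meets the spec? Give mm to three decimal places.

0.428 mm

cos(72.6°) = 0.2990; t_max = 0.128/0.2990 = 0.428 mm.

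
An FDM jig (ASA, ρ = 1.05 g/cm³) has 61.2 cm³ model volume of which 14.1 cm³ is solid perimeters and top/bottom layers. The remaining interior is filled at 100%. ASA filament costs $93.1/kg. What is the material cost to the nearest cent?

Infill region = 61.2 − 14.1, so 47.1 cm³.
Infill volume: 1.00 × 47.1 → 47.1 cm³.
Total printed volume = 14.1 + 47.1 = 61.2 cm³.
Mass: 61.2 × 1.05 → 64.26 g.
Cost = 64.26 g / 1000 × $93.1/kg = $5.98.

$5.98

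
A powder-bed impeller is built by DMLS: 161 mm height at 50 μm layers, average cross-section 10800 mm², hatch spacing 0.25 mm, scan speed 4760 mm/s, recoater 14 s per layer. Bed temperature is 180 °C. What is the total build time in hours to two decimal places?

20.64 hours

Layer count = ceil(161 / 0.05) = 3220.
Per-layer scan distance: 10800 / 0.25 → 43200 mm.
Laser time per layer = 43200 / 4760, so 9.0756 s.
Time per layer: 9.0756 + 14 → 23.0756 s.
Build time = 3220 × 23.0756 = 74303.432 s = 20.64 hours.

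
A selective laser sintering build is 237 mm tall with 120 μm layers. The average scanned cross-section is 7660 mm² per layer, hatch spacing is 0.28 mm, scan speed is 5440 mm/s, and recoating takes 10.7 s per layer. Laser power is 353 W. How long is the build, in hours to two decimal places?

8.63 hours

Layer count = ceil(237 / 0.12) = 1975.
Per-layer scan distance = 7660 / 0.28 = 27357.1 mm.
Per-layer scan time = 27357.1 / 5440 = 5.0289 s.
Time per layer = 5.0289 + 10.7 = 15.7289 s.
1975 layers × 15.7289 s/layer = 31064.5775 s, i.e. 8.63 hours.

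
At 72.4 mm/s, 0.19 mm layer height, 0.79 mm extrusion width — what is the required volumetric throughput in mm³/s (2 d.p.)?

Extrusion cross-section = 0.19 × 0.79, so 0.1501 mm².
Q = v·A = 72.4 × 0.1501 = 10.87 mm³/s.

10.87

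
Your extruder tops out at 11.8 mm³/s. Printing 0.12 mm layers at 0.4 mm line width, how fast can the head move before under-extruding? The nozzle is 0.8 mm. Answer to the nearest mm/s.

A: 0.12 × 0.4 → 0.048 mm².
Max speed = 11.8 / 0.048 = 245.83 ≈ 246 mm/s.

246 mm/s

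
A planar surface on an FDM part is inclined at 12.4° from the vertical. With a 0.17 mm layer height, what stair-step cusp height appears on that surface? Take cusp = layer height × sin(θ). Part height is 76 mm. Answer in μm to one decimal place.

sin(12.4°) = 0.2147, so cusp = 0.17 × 0.2147 = 0.036499 mm → 36.5 μm.

36.5 μm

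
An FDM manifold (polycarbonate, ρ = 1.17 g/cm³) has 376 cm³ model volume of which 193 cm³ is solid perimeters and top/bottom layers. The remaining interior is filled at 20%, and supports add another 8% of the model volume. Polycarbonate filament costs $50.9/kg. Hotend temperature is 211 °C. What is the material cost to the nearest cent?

$15.46

Volume inside the shell = 376 − 193, so 183 cm³.
Infill deposited = 0.20 × 183 = 36.6 cm³.
Support: 0.08 × 376 → 30.08 cm³.
Total extruded = 193 + 36.6 + 30.08, so 259.68 cm³.
Mass = 259.68 × 1.17 = 303.8256 g.
At $50.9/kg: 303.8256/1000 × 50.9 = $15.46.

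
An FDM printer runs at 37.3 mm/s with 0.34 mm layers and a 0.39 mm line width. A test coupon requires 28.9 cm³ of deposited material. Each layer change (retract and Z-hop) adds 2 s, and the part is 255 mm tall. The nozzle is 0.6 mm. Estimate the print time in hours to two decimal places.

2.04 hours

Line area = 0.34 × 0.39 = 0.1326 mm².
Toolpath length = 28.9 cm³ / 0.1326 mm² = 28900 / 0.1326 = 217948.7 mm.
Extrusion time = 217948.7 / 37.3, so 5843.1 s.
Number of layers: 255 / 0.34 → 750 (rounded up).
Non-print overhead = 750 × 2 = 1500 s.
Altogether 5843.1 + 1500 = 7343.1 s, i.e. 2.04 hours.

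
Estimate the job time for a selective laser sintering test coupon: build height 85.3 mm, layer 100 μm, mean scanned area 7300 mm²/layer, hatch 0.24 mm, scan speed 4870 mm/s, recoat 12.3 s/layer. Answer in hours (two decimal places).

4.39 hours

Layer count = ceil(85.3 / 0.1) = 853.
Hatch length per layer = 7300 / 0.24 = 30416.7 mm.
Scan time per layer = 30416.7 / 4870 = 6.2457 s.
Layer cycle: 6.2457 + 12.3 → 18.5457 s.
Total: 853 × 18.5457 s = 15819.4821 s → 4.39 hours.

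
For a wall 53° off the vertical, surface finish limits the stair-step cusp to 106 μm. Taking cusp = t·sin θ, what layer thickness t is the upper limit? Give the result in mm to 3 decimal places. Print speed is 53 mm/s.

0.133 mm

t = h_c / sin θ = 0.106 / 0.7986 = 0.133 mm.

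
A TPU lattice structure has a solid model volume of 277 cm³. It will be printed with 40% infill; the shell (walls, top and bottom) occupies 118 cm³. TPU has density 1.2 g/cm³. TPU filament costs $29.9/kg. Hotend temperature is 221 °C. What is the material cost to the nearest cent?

Volume inside the shell = 277 − 118, so 159 cm³.
Infill deposited = 0.40 × 159 = 63.6 cm³.
Total extruded = 118 + 63.6, so 181.6 cm³.
Mass: 181.6 × 1.2 → 217.92 g.
At $29.9/kg: 217.92/1000 × 29.9 = $6.52.

$6.52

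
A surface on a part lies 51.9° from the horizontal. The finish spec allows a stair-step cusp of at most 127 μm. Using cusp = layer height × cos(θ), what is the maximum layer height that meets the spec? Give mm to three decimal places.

t = h_c / cos θ = 0.127 / 0.6170 = 0.206 mm.

0.206 mm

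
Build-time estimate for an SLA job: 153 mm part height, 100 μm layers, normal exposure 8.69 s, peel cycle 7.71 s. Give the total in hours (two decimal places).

6.97 hours

Layer count = ceil(153 / 0.1) = 1530.
Cycle time = 8.69 + 7.71, so 16.4 s.
Build time: 1530 × 16.4 s = 25092 s, i.e. 6.97 hours.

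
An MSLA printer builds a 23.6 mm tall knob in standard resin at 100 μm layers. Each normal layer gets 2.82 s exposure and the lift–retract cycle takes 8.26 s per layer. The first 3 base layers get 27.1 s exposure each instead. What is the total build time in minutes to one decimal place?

44.8 minutes

Number of layers: 23.6 / 0.1 → 236 (rounded up).
Bottom layers = 3 × (27.1 + 8.26) = 106.08 s.
Normal layers: 233 × (2.82 + 8.26) → 2581.64 s.
Total = 106.08 + 2581.64 = 2687.72 s = 44.8 minutes.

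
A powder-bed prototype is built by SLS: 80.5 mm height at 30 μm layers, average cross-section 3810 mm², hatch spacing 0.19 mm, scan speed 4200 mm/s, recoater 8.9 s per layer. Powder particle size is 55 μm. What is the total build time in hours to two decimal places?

10.20 hours

Layer count = ceil(80.5 / 0.03) = 2684.
Hatch length per layer: 3810 / 0.19 → 20052.6 mm.
Per-layer scan time: 20052.6 / 4200 → 4.7744 s.
Per-layer time: 4.7744 + 8.9 → 13.6744 s.
Build time = 2684 × 13.6744 = 36702.0896 s = 10.20 hours.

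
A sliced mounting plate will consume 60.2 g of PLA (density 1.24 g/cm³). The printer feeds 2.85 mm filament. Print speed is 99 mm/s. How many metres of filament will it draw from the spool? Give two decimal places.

7.61 m

Extruded volume: 60.2/1.24 = 48.5484 cm³ (48548.4 mm³).
Filament cross-section = π × (2.85/2)² = 6.3794 mm².
Length = 48548.4 / 6.3794 = 7610.18 mm = 7.61 m.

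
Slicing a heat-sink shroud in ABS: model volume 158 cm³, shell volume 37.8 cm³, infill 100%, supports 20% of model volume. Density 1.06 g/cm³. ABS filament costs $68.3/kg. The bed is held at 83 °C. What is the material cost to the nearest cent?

Infill region = 158 − 37.8, so 120.2 cm³.
Infill volume = 1.00 × 120.2 = 120.2 cm³.
Support = 0.20 × 158, so 31.6 cm³.
Deposited volume = 37.8 + 120.2 + 31.6, so 189.6 cm³.
Mass: 189.6 × 1.06 → 200.976 g.
Cost = 200.976 g / 1000 × $68.3/kg = $13.73.

$13.73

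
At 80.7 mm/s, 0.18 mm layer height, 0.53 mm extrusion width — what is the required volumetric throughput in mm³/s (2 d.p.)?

Extrusion cross-section = 0.18 × 0.53 = 0.0954 mm².
Q = v·A = 80.7 × 0.0954 = 7.70 mm³/s.

7.70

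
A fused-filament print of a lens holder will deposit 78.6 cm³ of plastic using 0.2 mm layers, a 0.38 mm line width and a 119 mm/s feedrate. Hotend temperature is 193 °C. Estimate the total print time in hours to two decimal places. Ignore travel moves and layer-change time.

2.41 hours

Extrusion cross-section: 0.2 × 0.38 → 0.076 mm².
Toolpath length = 78.6 cm³ / 0.076 mm² = 78600 / 0.076 = 1034210.5 mm.
Print-move time: 1034210.5 / 119 → 8690.8 s.
That's 8690.8 s → 2.41 hours.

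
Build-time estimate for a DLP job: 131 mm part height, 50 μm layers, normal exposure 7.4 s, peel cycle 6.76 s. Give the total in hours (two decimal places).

10.31 hours

Number of layers: 131 / 0.05 → 2620 (rounded up).
Per-layer time: 7.4 + 6.76 → 14.16 s.
Total = 2620 × 14.16 = 37099.2 s = 10.31 hours.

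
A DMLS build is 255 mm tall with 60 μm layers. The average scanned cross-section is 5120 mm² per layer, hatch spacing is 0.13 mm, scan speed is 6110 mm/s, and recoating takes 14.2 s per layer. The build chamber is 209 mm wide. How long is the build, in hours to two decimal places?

24.37 hours

Number of layers: 255 / 0.06 → 4250 (rounded up).
Per-layer scan distance = 5120 / 0.13 = 39384.6 mm.
Per-layer scan time = 39384.6 / 6110 = 6.4459 s.
Layer cycle = 6.4459 + 14.2 = 20.6459 s.
Build time = 4250 × 20.6459 = 87745.075 s = 24.37 hours.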